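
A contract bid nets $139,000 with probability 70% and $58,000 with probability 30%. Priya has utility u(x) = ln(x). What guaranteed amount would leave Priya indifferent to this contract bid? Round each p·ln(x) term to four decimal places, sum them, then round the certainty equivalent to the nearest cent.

$106,948.21

E[u] = 0.7·ln(139000) + 0.3·ln(58000) = 8.2896 + 3.2905 = 11.5801
CE = e^11.5801 ≈ 106948.21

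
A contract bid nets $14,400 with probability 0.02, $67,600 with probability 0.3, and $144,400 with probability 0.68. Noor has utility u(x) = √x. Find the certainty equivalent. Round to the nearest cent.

E[u] = 0.02·√14400 + 0.3·√67600 + 0.68·√144400 = 0.02·120 + 0.3·260 + 0.68·380 = 338.8
CE = (338.8)² = 114785.44

$114,785.44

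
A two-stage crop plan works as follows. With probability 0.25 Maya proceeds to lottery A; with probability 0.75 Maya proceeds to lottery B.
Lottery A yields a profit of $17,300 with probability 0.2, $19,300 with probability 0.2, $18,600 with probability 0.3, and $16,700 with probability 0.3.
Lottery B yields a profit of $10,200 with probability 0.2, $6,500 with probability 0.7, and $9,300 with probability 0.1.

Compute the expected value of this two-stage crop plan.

EV(A) = 0.2 × 17300 + 0.2 × 19300 + 0.3 × 18600 + 0.3 × 16700 = 3460 + 3860 + 5580 + 5010 = 17910
EV(B) = 0.2 × 10200 + 0.7 × 6500 + 0.1 × 9300 = 2040 + 4550 + 930 = 7520
Overall = 0.25 × 17910 + 0.75 × 7520 = 4477.5 + 5640 = 10117.5

$10,117.50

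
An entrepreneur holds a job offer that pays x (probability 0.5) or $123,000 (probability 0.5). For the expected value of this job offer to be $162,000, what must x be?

x = $201,000

0.5·x + 0.5·123000 = 162000
0.5·x = 162000 − 61500 = 100500
x = 100500 / 0.5 = 201000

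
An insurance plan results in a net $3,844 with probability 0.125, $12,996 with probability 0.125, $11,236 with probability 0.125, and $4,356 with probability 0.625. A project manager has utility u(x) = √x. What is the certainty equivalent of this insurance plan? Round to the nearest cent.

E[u] = 0.125·√3844 + 0.125·√12996 + 0.125·√11236 + 0.625·√4356 = 0.125·62 + 0.125·114 + 0.125·106 + 0.625·66 = 76.5
CE = (76.5)² = 5852.25

$5,852.25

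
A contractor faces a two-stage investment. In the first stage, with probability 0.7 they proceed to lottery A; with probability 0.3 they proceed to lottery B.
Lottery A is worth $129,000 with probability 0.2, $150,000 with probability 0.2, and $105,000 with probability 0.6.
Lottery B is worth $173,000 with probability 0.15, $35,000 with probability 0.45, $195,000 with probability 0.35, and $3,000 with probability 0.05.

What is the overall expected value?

EV(A) = 0.2 × 129000 + 0.2 × 150000 + 0.6 × 105000 = 25800 + 30000 + 63000 = 118800
EV(B) = 0.15 × 173000 + 0.45 × 35000 + 0.35 × 195000 + 0.05 × 3000 = 25950 + 15750 + 68250 + 150 = 110100
Overall = 0.7 × 118800 + 0.3 × 110100 = 83160 + 33030 = 116190

$116,190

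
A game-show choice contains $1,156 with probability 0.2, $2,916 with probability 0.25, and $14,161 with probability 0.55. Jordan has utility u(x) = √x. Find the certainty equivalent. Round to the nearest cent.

$7,353.06

E[u] = 0.2·√1156 + 0.25·√2916 + 0.55·√14161 = 0.2·34 + 0.25·54 + 0.55·119 = 85.75
CE = (85.75)² = 7353.0625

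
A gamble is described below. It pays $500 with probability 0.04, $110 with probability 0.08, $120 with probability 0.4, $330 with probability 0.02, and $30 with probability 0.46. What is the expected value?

EV = 0.04 × 500 + 0.08 × 110 + 0.4 × 120 + 0.02 × 330 + 0.46 × 30 = 20 + 8.8 + 48 + 6.6 + 13.8 = 97.2

$97.20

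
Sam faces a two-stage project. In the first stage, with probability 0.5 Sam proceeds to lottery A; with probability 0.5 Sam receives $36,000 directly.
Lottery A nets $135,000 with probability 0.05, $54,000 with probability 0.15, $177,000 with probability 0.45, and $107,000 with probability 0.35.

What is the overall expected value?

EV(A) = 0.05 × 135000 + 0.15 × 54000 + 0.45 × 177000 + 0.35 × 107000 = 6750 + 8100 + 79650 + 37450 = 131950
Branch B: 36000 (certain)
Overall = 0.5 × 131950 + 0.5 × 36000 = 65975 + 18000 = 83975

$83,975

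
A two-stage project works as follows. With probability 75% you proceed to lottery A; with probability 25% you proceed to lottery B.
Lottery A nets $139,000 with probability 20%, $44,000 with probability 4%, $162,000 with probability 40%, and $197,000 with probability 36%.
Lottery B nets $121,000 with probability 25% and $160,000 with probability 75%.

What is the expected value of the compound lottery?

EV(A) = 0.2 × 139000 + 0.04 × 44000 + 0.4 × 162000 + 0.36 × 197000 = 27800 + 1760 + 64800 + 70920 = 165280
EV(B) = 0.25 × 121000 + 0.75 × 160000 = 30250 + 120000 = 150250
Overall = 0.75 × 165280 + 0.25 × 150250 = 123960 + 37562.5 = 161522.5

$161,522.50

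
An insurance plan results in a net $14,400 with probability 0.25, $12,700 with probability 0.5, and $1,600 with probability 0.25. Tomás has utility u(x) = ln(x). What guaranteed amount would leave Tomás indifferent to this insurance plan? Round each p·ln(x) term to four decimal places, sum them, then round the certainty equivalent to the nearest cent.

E[u] = 0.25·ln(14400) + 0.5·ln(12700) + 0.25·ln(1600) = 2.3937 + 4.7247 + 1.8444 = 8.9628
CE = e^8.9628 ≈ 7807.19

$7,807.19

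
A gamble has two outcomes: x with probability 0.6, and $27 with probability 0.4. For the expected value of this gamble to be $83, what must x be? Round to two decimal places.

x = $120.33

0.6·x + 0.4·27 = 83
0.6·x = 83 − 10.8 = 72.2
x = 72.2 / 0.6 = 120.3333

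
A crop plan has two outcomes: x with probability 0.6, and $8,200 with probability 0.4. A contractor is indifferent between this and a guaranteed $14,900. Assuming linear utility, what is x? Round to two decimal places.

0.6·x + 0.4·8200 = 14900
0.6·x = 14900 − 3280 = 11620
x = 11620 / 0.6 = 19366.6667

x = $19,366.67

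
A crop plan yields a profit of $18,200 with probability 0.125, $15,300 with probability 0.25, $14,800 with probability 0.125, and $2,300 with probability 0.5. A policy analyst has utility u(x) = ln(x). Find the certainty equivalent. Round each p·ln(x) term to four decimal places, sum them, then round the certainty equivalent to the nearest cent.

$6,036.62

E[u] = 0.125·ln(18200) + 0.25·ln(15300) + 0.125·ln(14800) + 0.5·ln(2300) = 1.2261 + 2.4089 + 1.2003 + 3.8703 = 8.7056
CE = e^8.7056 ≈ 6036.62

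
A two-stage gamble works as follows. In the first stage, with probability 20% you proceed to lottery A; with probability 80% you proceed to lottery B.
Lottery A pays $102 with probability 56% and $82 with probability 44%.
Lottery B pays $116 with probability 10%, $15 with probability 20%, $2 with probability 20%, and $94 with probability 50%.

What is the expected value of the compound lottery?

EV(A) = 0.56 × 102 + 0.44 × 82 = 57.12 + 36.08 = 93.2
EV(B) = 0.1 × 116 + 0.2 × 15 + 0.2 × 2 + 0.5 × 94 = 11.6 + 3 + 0.4 + 47 = 62
Overall = 0.2 × 93.2 + 0.8 × 62 = 18.64 + 49.6 = 68.24

$68.24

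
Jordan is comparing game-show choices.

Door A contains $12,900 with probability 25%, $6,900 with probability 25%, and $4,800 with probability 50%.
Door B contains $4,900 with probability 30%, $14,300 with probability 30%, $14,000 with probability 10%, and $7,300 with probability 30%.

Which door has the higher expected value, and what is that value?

Door A = 0.25 × 12900 + 0.25 × 6900 + 0.5 × 4800 = 3225 + 1725 + 2400 = 7350
Door B = 0.3 × 4900 + 0.3 × 14300 + 0.1 × 14000 + 0.3 × 7300 = 1470 + 4290 + 1400 + 2190 = 9350

Door B ($9,350)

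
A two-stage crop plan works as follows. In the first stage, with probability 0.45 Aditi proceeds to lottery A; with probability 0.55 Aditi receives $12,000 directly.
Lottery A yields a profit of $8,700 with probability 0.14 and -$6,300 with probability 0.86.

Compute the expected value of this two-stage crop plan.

$4,710

EV(A) = 0.14 × 8700 + 0.86 × (-6300) = 1218 − 5418 = -4200
Branch B: 12000 (certain)
Overall = 0.45 × (-4200) + 0.55 × 12000 = -1890 + 6600 = 4710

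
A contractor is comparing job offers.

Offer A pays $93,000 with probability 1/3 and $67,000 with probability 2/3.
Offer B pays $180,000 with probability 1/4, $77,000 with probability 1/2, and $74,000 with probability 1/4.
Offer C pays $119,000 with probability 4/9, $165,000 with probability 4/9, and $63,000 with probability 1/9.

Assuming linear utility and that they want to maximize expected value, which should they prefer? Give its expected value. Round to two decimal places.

Offer A = 1/3 × 93000 + 2/3 × 67000 = 31000 + 44666.6667 = 75666.6667
Offer B = 1/4 × 180000 + 1/2 × 77000 + 1/4 × 74000 = 45000 + 38500 + 18500 = 102000
Offer C = 4/9 × 119000 + 4/9 × 165000 + 1/9 × 63000 = 52888.8889 + 73333.3333 + 7000 = 133222.2222

Offer C ($133,222.22)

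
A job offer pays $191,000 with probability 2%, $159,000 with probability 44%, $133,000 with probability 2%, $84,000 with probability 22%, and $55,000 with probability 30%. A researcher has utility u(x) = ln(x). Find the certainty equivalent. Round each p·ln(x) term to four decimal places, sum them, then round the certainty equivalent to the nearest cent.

E[u] = 0.02·ln(191000) + 0.44·ln(159000) + 0.02·ln(133000) + 0.22·ln(84000) + 0.3·ln(55000) = 0.2432 + 5.2697 + 0.2360 + 2.4945 + 3.2745 = 11.5179
CE = e^11.5179 ≈ 100498.69

$100,498.69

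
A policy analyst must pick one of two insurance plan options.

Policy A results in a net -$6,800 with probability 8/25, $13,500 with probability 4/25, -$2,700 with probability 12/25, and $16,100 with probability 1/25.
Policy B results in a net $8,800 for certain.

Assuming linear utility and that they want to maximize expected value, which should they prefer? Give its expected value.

Policy A = 8/25 × (-6800) + 4/25 × 13500 + 12/25 × (-2700) + 1/25 × 16100 = -2176 + 2160 − 1296 + 644 = -668
Policy B: 8800 (certain)

Policy B ($8,800)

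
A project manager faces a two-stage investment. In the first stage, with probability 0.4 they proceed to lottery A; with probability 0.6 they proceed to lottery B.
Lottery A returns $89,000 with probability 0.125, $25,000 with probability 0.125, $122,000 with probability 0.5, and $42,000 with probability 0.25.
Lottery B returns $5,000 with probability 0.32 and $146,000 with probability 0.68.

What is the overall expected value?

EV(A) = 0.125 × 89000 + 0.125 × 25000 + 0.5 × 122000 + 0.25 × 42000 = 11125 + 3125 + 61000 + 10500 = 85750
EV(B) = 0.32 × 5000 + 0.68 × 146000 = 1600 + 99280 = 100880
Overall = 0.4 × 85750 + 0.6 × 100880 = 34300 + 60528 = 94828

$94,828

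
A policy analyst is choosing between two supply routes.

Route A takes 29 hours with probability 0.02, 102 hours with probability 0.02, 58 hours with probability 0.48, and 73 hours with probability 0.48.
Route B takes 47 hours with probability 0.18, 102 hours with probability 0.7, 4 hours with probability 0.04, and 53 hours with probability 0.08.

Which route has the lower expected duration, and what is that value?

Route A = 0.02 × 29 + 0.02 × 102 + 0.48 × 58 + 0.48 × 73 = 0.58 + 2.04 + 27.84 + 35.04 = 65.5
Route B = 0.18 × 47 + 0.7 × 102 + 0.04 × 4 + 0.08 × 53 = 8.46 + 71.4 + 0.16 + 4.24 = 84.26

Route A (65.5 hours)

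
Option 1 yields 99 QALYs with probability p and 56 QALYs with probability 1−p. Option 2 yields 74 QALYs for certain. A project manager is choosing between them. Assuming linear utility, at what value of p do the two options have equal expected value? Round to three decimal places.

p = 0.419

p·99 + (1−p)·56 = 74
43p + 56 = 74
p = (74 − 56) / 43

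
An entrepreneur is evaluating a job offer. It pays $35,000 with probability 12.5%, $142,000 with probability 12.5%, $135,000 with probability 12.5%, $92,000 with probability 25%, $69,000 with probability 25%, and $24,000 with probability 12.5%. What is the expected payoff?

EV = 0.125 × 35000 + 0.125 × 142000 + 0.125 × 135000 + 0.25 × 92000 + 0.25 × 69000 + 0.125 × 24000 = 4375 + 17750 + 16875 + 23000 + 17250 + 3000 = 82250

$82,250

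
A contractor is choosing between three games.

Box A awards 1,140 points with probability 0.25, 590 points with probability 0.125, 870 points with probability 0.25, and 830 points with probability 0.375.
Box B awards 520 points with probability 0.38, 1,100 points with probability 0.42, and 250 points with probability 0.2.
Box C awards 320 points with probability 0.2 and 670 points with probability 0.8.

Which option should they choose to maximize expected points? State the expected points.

Box A (887.5 points)

Box A = 0.25 × 1140 + 0.125 × 590 + 0.25 × 870 + 0.375 × 830 = 285 + 73.75 + 217.5 + 311.25 = 887.5
Box B = 0.38 × 520 + 0.42 × 1100 + 0.2 × 250 = 197.6 + 462 + 50 = 709.6
Box C = 0.2 × 320 + 0.8 × 670 = 64 + 536 = 600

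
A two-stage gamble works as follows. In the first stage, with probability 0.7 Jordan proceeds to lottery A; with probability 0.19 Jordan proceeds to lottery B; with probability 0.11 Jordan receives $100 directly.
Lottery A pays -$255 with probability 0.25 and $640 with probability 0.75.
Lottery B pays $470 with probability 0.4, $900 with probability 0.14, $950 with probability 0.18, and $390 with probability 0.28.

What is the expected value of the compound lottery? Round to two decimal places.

$415.27

EV(A) = 0.25 × (-255) + 0.75 × 640 = -63.75 + 480 = 416.25
EV(B) = 0.4 × 470 + 0.14 × 900 + 0.18 × 950 + 0.28 × 390 = 188 + 126 + 171 + 109.2 = 594.2
Branch C: 100 (certain)
Overall = 0.7 × 416.25 + 0.19 × 594.2 + 0.11 × 100 = 291.375 + 112.898 + 11 = 415.273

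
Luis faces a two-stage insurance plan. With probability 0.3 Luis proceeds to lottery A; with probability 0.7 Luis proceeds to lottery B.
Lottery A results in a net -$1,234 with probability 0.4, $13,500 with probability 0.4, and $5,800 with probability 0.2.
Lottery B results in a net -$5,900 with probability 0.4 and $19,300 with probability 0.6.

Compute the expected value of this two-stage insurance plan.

$8,273.92

EV(A) = 0.4 × (-1234) + 0.4 × 13500 + 0.2 × 5800 = -493.6 + 5400 + 1160 = 6066.4
EV(B) = 0.4 × (-5900) + 0.6 × 19300 = -2360 + 11580 = 9220
Overall = 0.3 × 6066.4 + 0.7 × 9220 = 1819.92 + 6454 = 8273.92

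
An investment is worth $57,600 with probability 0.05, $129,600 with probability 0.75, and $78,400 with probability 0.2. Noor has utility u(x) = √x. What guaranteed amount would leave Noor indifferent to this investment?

E[u] = 0.05·√57600 + 0.75·√129600 + 0.2·√78400 = 0.05·240 + 0.75·360 + 0.2·280 = 338
CE = (338)² = 114244

$114,244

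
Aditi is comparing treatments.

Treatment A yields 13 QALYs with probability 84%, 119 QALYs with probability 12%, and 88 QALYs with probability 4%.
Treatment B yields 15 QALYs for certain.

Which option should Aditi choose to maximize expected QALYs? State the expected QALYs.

Treatment A (28.72 QALYs)

Treatment A = 0.84 × 13 + 0.12 × 119 + 0.04 × 88 = 10.92 + 14.28 + 3.52 = 28.72
Treatment B: 15 (certain)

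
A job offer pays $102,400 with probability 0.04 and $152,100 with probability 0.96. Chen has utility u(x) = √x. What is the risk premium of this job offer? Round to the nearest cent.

$188.16

E[u] = 0.04·√102400 + 0.96·√152100 = 0.04·320 + 0.96·390 = 387.2
CE = (387.2)² = 149923.84
Risk premium = EV − CE = 150112 − 149923.84 = 188.16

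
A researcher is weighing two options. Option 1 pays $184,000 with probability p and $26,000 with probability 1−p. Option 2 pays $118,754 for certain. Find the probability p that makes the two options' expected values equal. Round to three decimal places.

p·184000 + (1−p)·26000 = 118754
158000p + 26000 = 118754
p = (118754 − 26000) / 158000

p = 0.587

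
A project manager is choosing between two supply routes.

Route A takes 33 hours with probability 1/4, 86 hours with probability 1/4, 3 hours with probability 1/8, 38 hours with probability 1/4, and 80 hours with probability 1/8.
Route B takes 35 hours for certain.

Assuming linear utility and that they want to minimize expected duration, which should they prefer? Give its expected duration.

Route A = 1/4 × 33 + 1/4 × 86 + 1/8 × 3 + 1/4 × 38 + 1/8 × 80 = 8.25 + 21.5 + 0.375 + 9.5 + 10 = 49.625
Route B: 35 (certain)

Route B (35 hours)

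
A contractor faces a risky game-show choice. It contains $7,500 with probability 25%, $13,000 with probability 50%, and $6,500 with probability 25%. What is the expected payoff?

$10,000

EV = 0.25 × 7500 + 0.5 × 13000 + 0.25 × 6500 = 1875 + 6500 + 1625 = 10000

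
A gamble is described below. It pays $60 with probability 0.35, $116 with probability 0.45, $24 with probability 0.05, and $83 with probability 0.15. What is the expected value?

EV = 0.35 × 60 + 0.45 × 116 + 0.05 × 24 + 0.15 × 83 = 21 + 52.2 + 1.2 + 12.45 = 86.85

$86.85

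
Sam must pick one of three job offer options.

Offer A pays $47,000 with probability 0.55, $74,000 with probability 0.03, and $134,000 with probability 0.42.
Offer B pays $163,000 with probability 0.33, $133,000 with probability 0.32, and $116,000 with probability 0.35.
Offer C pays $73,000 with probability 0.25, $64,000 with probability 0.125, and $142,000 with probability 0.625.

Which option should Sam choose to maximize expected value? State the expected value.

Offer B ($136,950)

Offer A = 0.55 × 47000 + 0.03 × 74000 + 0.42 × 134000 = 25850 + 2220 + 56280 = 84350
Offer B = 0.33 × 163000 + 0.32 × 133000 + 0.35 × 116000 = 53790 + 42560 + 40600 = 136950
Offer C = 0.25 × 73000 + 0.125 × 64000 + 0.625 × 142000 = 18250 + 8000 + 88750 = 115000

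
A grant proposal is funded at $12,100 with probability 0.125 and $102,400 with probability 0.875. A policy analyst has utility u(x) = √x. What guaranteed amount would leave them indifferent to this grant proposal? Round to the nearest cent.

$86,289.06

E[u] = 0.125·√12100 + 0.875·√102400 = 0.125·110 + 0.875·320 = 293.75
CE = (293.75)² = 86289.0625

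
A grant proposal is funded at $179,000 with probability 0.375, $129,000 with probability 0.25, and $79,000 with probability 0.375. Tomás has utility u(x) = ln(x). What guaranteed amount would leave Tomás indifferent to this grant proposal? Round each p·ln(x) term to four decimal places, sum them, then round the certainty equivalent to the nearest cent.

E[u] = 0.375·ln(179000) + 0.25·ln(129000) + 0.375·ln(79000) = 4.5357 + 2.9419 + 4.2290 = 11.7066
CE = e^11.7066 ≈ 121370.12

$121,370.12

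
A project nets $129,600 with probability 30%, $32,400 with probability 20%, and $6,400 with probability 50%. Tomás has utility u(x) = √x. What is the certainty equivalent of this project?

$33,856

E[u] = 0.3·√129600 + 0.2·√32400 + 0.5·√6400 = 0.3·360 + 0.2·180 + 0.5·80 = 184
CE = (184)² = 33856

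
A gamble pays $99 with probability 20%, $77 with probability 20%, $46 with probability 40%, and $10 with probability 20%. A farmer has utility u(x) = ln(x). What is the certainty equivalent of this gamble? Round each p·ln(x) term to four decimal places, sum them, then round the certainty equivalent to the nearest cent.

$43.81

E[u] = 0.2·ln(99) + 0.2·ln(77) + 0.4·ln(46) + 0.2·ln(10) = 0.9190 + 0.8688 + 1.5315 + 0.4605 = 3.7798
CE = e^3.7798 ≈ 43.81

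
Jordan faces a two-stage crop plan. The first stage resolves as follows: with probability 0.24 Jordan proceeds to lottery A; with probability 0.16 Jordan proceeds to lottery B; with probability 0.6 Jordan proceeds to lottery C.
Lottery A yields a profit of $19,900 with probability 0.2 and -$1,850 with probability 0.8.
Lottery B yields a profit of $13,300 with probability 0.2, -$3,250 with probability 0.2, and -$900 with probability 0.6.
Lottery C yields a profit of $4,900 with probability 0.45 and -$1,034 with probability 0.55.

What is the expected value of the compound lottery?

EV(A) = 0.2 × 19900 + 0.8 × (-1850) = 3980 − 1480 = 2500
EV(B) = 0.2 × 13300 + 0.2 × (-3250) + 0.6 × (-900) = 2660 − 650 − 540 = 1470
EV(C) = 0.45 × 4900 + 0.55 × (-1034) = 2205 − 568.7 = 1636.3
Overall = 0.24 × 2500 + 0.16 × 1470 + 0.6 × 1636.3 = 600 + 235.2 + 981.78 = 1816.98

$1,816.98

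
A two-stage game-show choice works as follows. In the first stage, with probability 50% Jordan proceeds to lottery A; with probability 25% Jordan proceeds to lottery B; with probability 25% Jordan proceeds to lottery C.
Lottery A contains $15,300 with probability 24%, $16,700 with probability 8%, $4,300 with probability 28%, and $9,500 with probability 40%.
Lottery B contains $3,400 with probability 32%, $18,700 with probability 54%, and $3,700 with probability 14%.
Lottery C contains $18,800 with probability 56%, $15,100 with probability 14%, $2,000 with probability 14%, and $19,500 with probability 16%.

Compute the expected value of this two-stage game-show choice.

EV(A) = 0.24 × 15300 + 0.08 × 16700 + 0.28 × 4300 + 0.4 × 9500 = 3672 + 1336 + 1204 + 3800 = 10012
EV(B) = 0.32 × 3400 + 0.54 × 18700 + 0.14 × 3700 = 1088 + 10098 + 518 = 11704
EV(C) = 0.56 × 18800 + 0.14 × 15100 + 0.14 × 2000 + 0.16 × 19500 = 10528 + 2114 + 280 + 3120 = 16042
Overall = 0.5 × 10012 + 0.25 × 11704 + 0.25 × 16042 = 5006 + 2926 + 4010.5 = 11942.5

$11,942.50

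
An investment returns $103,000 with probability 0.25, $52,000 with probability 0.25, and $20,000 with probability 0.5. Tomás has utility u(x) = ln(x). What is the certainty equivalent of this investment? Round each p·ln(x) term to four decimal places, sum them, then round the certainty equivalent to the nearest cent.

$38,253.87

E[u] = 0.25·ln(103000) + 0.25·ln(52000) + 0.5·ln(20000) = 2.8856 + 2.7147 + 4.9517 = 10.5520
CE = e^10.5520 ≈ 38253.87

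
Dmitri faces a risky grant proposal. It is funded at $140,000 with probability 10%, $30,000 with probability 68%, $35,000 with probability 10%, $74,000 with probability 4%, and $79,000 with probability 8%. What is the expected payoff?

EV = 0.1 × 140000 + 0.68 × 30000 + 0.1 × 35000 + 0.04 × 74000 + 0.08 × 79000 = 14000 + 20400 + 3500 + 2960 + 6320 = 47180

$47,180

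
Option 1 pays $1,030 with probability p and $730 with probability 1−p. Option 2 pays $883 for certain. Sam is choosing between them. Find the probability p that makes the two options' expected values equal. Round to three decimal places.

p = 0.510

p·1030 + (1−p)·730 = 883
300p + 730 = 883
p = (883 − 730) / 300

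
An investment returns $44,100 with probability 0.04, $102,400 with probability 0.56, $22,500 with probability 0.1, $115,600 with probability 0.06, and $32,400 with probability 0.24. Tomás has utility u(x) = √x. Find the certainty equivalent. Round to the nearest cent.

E[u] = 0.04·√44100 + 0.56·√102400 + 0.1·√22500 + 0.06·√115600 + 0.24·√32400 = 0.04·210 + 0.56·320 + 0.1·150 + 0.06·340 + 0.24·180 = 266.2
CE = (266.2)² = 70862.44

$70,862.44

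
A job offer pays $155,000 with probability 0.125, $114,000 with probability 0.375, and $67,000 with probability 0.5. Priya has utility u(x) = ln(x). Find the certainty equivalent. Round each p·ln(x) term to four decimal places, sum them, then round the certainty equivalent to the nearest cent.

$90,816.84

E[u] = 0.125·ln(155000) + 0.375·ln(114000) + 0.5·ln(67000) = 1.4939 + 4.3665 + 5.5562 = 11.4166
CE = e^11.4166 ≈ 90816.84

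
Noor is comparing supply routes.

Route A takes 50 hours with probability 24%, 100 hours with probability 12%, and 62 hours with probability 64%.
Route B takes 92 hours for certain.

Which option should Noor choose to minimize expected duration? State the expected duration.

Route A = 0.24 × 50 + 0.12 × 100 + 0.64 × 62 = 12 + 12 + 39.68 = 63.68
Route B: 92 (certain)

Route A (63.68 hours)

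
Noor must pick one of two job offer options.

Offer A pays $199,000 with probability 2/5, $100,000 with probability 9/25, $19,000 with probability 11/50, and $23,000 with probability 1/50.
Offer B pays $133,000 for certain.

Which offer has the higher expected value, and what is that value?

Offer B ($133,000)

Offer A = 2/5 × 199000 + 9/25 × 100000 + 11/50 × 19000 + 1/50 × 23000 = 79600 + 36000 + 4180 + 460 = 120240
Offer B: 133000 (certain)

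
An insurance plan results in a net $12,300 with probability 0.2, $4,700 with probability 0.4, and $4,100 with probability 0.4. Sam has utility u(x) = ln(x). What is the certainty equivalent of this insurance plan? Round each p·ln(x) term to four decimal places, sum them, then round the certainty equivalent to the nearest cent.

E[u] = 0.2·ln(12300) + 0.4·ln(4700) + 0.4·ln(4100) = 1.8835 + 3.3821 + 3.3275 = 8.5931
CE = e^8.5931 ≈ 5394.31

$5,394.31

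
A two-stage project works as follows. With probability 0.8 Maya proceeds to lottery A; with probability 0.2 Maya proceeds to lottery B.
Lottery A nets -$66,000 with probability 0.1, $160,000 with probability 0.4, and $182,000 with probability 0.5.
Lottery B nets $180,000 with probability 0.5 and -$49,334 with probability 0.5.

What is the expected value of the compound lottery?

$131,786.60

EV(A) = 0.1 × (-66000) + 0.4 × 160000 + 0.5 × 182000 = -6600 + 64000 + 91000 = 148400
EV(B) = 0.5 × 180000 + 0.5 × (-49334) = 90000 − 24667 = 65333
Overall = 0.8 × 148400 + 0.2 × 65333 = 118720 + 13066.6 = 131786.6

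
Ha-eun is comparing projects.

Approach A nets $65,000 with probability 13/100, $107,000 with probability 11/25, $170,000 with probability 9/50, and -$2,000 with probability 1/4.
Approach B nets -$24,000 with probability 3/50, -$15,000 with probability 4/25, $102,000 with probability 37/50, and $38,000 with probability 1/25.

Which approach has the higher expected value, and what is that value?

Approach A ($85,630)

Approach A = 13/100 × 65000 + 11/25 × 107000 + 9/50 × 170000 + 1/4 × (-2000) = 8450 + 47080 + 30600 − 500 = 85630
Approach B = 3/50 × (-24000) + 4/25 × (-15000) + 37/50 × 102000 + 1/25 × 38000 = -1440 − 2400 + 75480 + 1520 = 73160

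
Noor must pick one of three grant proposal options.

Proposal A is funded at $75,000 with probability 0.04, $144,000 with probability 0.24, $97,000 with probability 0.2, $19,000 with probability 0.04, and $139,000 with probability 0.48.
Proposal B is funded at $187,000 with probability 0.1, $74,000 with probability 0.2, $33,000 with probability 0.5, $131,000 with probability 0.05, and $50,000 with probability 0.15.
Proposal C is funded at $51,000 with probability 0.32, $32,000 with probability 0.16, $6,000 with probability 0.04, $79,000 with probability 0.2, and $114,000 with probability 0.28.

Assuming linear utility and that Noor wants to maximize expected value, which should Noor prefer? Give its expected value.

Proposal A ($124,440)

Proposal A = 0.04 × 75000 + 0.24 × 144000 + 0.2 × 97000 + 0.04 × 19000 + 0.48 × 139000 = 3000 + 34560 + 19400 + 760 + 66720 = 124440
Proposal B = 0.1 × 187000 + 0.2 × 74000 + 0.5 × 33000 + 0.05 × 131000 + 0.15 × 50000 = 18700 + 14800 + 16500 + 6550 + 7500 = 64050
Proposal C = 0.32 × 51000 + 0.16 × 32000 + 0.04 × 6000 + 0.2 × 79000 + 0.28 × 114000 = 16320 + 5120 + 240 + 15800 + 31920 = 69400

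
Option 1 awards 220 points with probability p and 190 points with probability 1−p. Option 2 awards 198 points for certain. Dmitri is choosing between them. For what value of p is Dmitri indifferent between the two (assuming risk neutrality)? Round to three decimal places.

p·220 + (1−p)·190 = 198
30p + 190 = 198
p = (198 − 190) / 30

p = 0.267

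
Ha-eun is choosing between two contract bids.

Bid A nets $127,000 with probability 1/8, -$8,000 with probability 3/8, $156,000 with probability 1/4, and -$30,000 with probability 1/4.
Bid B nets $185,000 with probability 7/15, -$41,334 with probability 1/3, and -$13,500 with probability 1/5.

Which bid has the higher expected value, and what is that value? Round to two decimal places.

Bid B ($69,855.33)

Bid A = 1/8 × 127000 + 3/8 × (-8000) + 1/4 × 156000 + 1/4 × (-30000) = 15875 − 3000 + 39000 − 7500 = 44375
Bid B = 7/15 × 185000 + 1/3 × (-41334) + 1/5 × (-13500) = 86333.3333 − 13778 − 2700 = 69855.3333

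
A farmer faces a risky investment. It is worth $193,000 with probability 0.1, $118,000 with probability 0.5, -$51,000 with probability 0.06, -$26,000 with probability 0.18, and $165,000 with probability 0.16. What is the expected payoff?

EV = 0.1 × 193000 + 0.5 × 118000 + 0.06 × (-51000) + 0.18 × (-26000) + 0.16 × 165000 = 19300 + 59000 − 3060 − 4680 + 26400 = 96960

$96,960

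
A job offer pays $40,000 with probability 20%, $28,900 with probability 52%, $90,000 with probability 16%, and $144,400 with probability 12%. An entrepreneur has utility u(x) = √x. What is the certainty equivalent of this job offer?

$49,284

E[u] = 0.2·√40000 + 0.52·√28900 + 0.16·√90000 + 0.12·√144400 = 0.2·200 + 0.52·170 + 0.16·300 + 0.12·380 = 222
CE = (222)² = 49284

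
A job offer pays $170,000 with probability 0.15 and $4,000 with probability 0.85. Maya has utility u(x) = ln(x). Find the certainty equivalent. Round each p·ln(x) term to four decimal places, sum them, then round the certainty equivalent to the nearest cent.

$7,019.17

E[u] = 0.15·ln(170000) + 0.85·ln(4000) = 1.8065 + 7.0499 = 8.8564
CE = e^8.8564 ≈ 7019.17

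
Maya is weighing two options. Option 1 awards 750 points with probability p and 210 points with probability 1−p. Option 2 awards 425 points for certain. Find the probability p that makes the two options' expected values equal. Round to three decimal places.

p·750 + (1−p)·210 = 425
540p + 210 = 425
p = (425 − 210) / 540

p = 0.398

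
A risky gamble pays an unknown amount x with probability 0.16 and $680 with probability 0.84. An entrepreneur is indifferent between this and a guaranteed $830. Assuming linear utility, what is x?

x = $1,617.50

0.16·x + 0.84·680 = 830
0.16·x = 830 − 571.2 = 258.8
x = 258.8 / 0.16 = 1617.5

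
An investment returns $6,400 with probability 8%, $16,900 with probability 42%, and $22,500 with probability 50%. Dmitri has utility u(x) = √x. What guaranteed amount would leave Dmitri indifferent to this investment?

$18,496

E[u] = 0.08·√6400 + 0.42·√16900 + 0.5·√22500 = 0.08·80 + 0.42·130 + 0.5·150 = 136
CE = (136)² = 18496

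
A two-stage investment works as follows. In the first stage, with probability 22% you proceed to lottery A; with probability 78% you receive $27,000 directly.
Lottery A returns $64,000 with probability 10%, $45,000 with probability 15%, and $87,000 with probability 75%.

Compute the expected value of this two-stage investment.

$38,308

EV(A) = 0.1 × 64000 + 0.15 × 45000 + 0.75 × 87000 = 6400 + 6750 + 65250 = 78400
Branch B: 27000 (certain)
Overall = 0.22 × 78400 + 0.78 × 27000 = 17248 + 21060 = 38308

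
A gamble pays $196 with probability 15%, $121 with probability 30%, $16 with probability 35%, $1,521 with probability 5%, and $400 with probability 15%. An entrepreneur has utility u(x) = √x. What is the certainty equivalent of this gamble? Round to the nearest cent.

$138.06

E[u] = 0.15·√196 + 0.3·√121 + 0.35·√16 + 0.05·√1521 + 0.15·√400 = 0.15·14 + 0.3·11 + 0.35·4 + 0.05·39 + 0.15·20 = 11.75
CE = (11.75)² = 138.0625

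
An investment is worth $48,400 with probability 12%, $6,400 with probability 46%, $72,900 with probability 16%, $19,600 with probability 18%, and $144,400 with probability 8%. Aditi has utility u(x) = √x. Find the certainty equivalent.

E[u] = 0.12·√48400 + 0.46·√6400 + 0.16·√72900 + 0.18·√19600 + 0.08·√144400 = 0.12·220 + 0.46·80 + 0.16·270 + 0.18·140 + 0.08·380 = 162
CE = (162)² = 26244

$26,244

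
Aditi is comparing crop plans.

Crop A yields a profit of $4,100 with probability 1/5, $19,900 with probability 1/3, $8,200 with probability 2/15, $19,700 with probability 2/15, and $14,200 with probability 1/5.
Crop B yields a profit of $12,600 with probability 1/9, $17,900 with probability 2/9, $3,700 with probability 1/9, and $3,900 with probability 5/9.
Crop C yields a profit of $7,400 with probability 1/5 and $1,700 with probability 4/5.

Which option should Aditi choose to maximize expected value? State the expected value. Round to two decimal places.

Crop A = 1/5 × 4100 + 1/3 × 19900 + 2/15 × 8200 + 2/15 × 19700 + 1/5 × 14200 = 820 + 6633.3333 + 1093.3333 + 2626.6667 + 2840 = 14013.3333
Crop B = 1/9 × 12600 + 2/9 × 17900 + 1/9 × 3700 + 5/9 × 3900 = 1400 + 3977.7778 + 411.1111 + 2166.6667 = 7955.5556
Crop C = 1/5 × 7400 + 4/5 × 1700 = 1480 + 1360 = 2840

Crop A ($14,013.33)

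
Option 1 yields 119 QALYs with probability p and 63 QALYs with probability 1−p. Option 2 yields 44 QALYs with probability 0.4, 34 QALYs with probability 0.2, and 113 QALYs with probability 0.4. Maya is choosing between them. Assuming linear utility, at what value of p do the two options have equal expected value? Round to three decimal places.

EV(Option 2) = 0.4 × 44 + 0.2 × 34 + 0.4 × 113 = 17.6 + 6.8 + 45.2 = 69.6
p·119 + (1−p)·63 = 69.6
56p + 63 = 69.6
p = (69.6 − 63) / 56

p = 0.118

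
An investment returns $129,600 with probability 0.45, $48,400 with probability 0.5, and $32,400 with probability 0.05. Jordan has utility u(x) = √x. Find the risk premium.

$5,179

E[u] = 0.45·√129600 + 0.5·√48400 + 0.05·√32400 = 0.45·360 + 0.5·220 + 0.05·180 = 281
CE = (281)² = 78961
Risk premium = EV − CE = 84140 − 78961 = 5179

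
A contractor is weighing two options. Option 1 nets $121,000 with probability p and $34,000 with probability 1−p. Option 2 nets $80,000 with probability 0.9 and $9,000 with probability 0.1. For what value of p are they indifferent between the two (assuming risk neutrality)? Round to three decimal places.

p = 0.447

EV(Option 2) = 0.9 × 80000 + 0.1 × 9000 = 72000 + 900 = 72900
p·121000 + (1−p)·34000 = 72900
87000p + 34000 = 72900
p = (72900 − 34000) / 87000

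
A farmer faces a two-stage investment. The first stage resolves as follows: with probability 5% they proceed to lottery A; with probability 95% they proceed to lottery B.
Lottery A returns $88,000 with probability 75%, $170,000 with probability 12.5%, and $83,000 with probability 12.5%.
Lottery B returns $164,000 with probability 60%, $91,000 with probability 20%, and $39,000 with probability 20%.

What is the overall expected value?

$123,061.25

EV(A) = 0.75 × 88000 + 0.125 × 170000 + 0.125 × 83000 = 66000 + 21250 + 10375 = 97625
EV(B) = 0.6 × 164000 + 0.2 × 91000 + 0.2 × 39000 = 98400 + 18200 + 7800 = 124400
Overall = 0.05 × 97625 + 0.95 × 124400 = 4881.25 + 118180 = 123061.25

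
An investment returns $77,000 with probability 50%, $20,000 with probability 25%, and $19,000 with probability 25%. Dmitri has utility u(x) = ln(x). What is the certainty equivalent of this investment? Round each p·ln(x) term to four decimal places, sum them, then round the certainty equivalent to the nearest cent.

$38,742.79

E[u] = 0.5·ln(77000) + 0.25·ln(20000) + 0.25·ln(19000) = 5.6258 + 2.4759 + 2.4630 = 10.5647
CE = e^10.5647 ≈ 38742.79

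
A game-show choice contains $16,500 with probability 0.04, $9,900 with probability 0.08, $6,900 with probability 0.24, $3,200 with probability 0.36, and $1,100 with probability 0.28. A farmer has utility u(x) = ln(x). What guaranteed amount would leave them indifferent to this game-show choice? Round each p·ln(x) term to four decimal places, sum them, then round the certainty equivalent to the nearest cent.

$3,334.91

E[u] = 0.04·ln(16500) + 0.08·ln(9900) + 0.24·ln(6900) + 0.36·ln(3200) + 0.28·ln(1100) = 0.3884 + 0.7360 + 2.1214 + 2.9055 + 1.9609 = 8.1122
CE = e^8.1122 ≈ 3334.91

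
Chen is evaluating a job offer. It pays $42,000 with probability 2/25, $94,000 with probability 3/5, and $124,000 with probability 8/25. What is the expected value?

$99,440

EV = 2/25 × 42000 + 3/5 × 94000 + 8/25 × 124000 = 3360 + 56400 + 39680 = 99440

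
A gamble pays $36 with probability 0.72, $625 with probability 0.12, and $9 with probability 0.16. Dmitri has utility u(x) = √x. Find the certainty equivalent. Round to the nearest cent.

$60.84

E[u] = 0.72·√36 + 0.12·√625 + 0.16·√9 = 0.72·6 + 0.12·25 + 0.16·3 = 7.8
CE = (7.8)² = 60.84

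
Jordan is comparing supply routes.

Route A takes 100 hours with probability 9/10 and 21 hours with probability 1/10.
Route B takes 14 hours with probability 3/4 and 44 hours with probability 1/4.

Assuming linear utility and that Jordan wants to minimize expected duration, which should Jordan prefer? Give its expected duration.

Route A = 9/10 × 100 + 1/10 × 21 = 90 + 2.1 = 92.1
Route B = 3/4 × 14 + 1/4 × 44 = 10.5 + 11 = 21.5

Route B (21.5 hours)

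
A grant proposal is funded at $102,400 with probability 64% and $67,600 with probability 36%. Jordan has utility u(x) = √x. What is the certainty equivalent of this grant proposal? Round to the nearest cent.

$89,042.56

E[u] = 0.64·√102400 + 0.36·√67600 = 0.64·320 + 0.36·260 = 298.4
CE = (298.4)² = 89042.56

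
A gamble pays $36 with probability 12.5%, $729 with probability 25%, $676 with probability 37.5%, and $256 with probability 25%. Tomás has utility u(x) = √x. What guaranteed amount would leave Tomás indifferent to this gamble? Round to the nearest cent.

$451.56

E[u] = 0.125·√36 + 0.25·√729 + 0.375·√676 + 0.25·√256 = 0.125·6 + 0.25·27 + 0.375·26 + 0.25·16 = 21.25
CE = (21.25)² = 451.5625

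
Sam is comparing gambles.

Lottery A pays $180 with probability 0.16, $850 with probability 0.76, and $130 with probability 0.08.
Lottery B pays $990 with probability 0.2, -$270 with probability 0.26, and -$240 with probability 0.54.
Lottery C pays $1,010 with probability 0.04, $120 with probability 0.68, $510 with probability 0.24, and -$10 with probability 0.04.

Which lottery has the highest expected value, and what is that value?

Lottery A ($685.20)

Lottery A = 0.16 × 180 + 0.76 × 850 + 0.08 × 130 = 28.8 + 646 + 10.4 = 685.2
Lottery B = 0.2 × 990 + 0.26 × (-270) + 0.54 × (-240) = 198 − 70.2 − 129.6 = -1.8
Lottery C = 0.04 × 1010 + 0.68 × 120 + 0.24 × 510 + 0.04 × (-10) = 40.4 + 81.6 + 122.4 − 0.4 = 244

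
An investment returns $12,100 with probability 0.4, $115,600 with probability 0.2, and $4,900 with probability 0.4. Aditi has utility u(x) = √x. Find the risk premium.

$10,320

E[u] = 0.4·√12100 + 0.2·√115600 + 0.4·√4900 = 0.4·110 + 0.2·340 + 0.4·70 = 140
CE = (140)² = 19600
Risk premium = EV − CE = 29920 − 19600 = 10320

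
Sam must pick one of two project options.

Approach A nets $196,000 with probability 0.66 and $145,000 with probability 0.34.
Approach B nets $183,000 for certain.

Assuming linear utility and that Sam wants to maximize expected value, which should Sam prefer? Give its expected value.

Approach A = 0.66 × 196000 + 0.34 × 145000 = 129360 + 49300 = 178660
Approach B: 183000 (certain)

Approach B ($183,000)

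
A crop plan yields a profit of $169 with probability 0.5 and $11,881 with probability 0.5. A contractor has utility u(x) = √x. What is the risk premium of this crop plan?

$2,304

E[u] = 0.5·√169 + 0.5·√11881 = 0.5·13 + 0.5·109 = 61
CE = (61)² = 3721
Risk premium = EV − CE = 6025 − 3721 = 2304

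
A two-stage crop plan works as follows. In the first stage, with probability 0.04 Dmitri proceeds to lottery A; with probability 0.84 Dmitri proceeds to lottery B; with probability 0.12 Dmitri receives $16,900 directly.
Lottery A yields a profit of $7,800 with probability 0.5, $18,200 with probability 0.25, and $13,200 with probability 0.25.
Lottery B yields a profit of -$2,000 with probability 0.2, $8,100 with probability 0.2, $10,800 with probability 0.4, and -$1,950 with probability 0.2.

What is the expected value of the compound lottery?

EV(A) = 0.5 × 7800 + 0.25 × 18200 + 0.25 × 13200 = 3900 + 4550 + 3300 = 11750
EV(B) = 0.2 × (-2000) + 0.2 × 8100 + 0.4 × 10800 + 0.2 × (-1950) = -400 + 1620 + 4320 − 390 = 5150
Branch C: 16900 (certain)
Overall = 0.04 × 11750 + 0.84 × 5150 + 0.12 × 16900 = 470 + 4326 + 2028 = 6824

$6,824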